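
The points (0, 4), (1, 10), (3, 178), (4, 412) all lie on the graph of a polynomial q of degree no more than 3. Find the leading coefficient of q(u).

6

Write q(u) = au^3 + bu^2 + cu + d. Substituting each data point gives a linear system:
  d = 4
  a + b + c + d = 10
  27a + 9b + 3c + d = 178
  64a + 16b + 4c + d = 412
Solving the system yields a = 6, b = 2, c = -2, d = 4.
So q(u) = 6u³ + 2u² - 2u + 4.
The leading coefficient is 6.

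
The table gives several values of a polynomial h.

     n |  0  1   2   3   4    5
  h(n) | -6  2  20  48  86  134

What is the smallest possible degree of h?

Forward differences of the values at n = 0, 1, 2, 3, 4, 5:
  h  : -6  2  20  48  86  134
  Δ  : 8  18  28  38  48
  Δ^2: 10  10  10  10
  Δ^3: 0  0  0
  Δ^4: 0  0
  Δ^5: 0
The second differences are constant (10) and nonzero, while all higher differences vanish, so the minimal degree is 2.

2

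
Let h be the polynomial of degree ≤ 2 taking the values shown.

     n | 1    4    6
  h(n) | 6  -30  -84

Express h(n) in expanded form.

h(n) = -3n^2 + 3n + 6

Using the Lagrange interpolation formula with nodes 1, 4, 6:
  L_0(n) = (n - 4)(n - 6) / 15
  L_1(n) = (n - 1)(n - 6) / -6
  L_2(n) = (n - 1)(n - 4) / 10
Then h(n) = 6·L_0(n) - 30·L_1(n) - 84·L_2(n).
Expanding and collecting terms gives h(n) = -3n² + 3n + 6.
Check: h(1) = 6. ✓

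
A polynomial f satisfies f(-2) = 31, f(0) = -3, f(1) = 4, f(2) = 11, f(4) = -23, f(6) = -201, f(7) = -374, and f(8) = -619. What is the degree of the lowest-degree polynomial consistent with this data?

3

Divided differences on the nodes -2, 0, 1, 2, 4, 6, 7, 8:
  order 0: 31  -3  4  11  -23  -201  -374  -619
  order 1: -17  7  7  -17  -89  -173  -245
  order 2: 8  0  -8  -18  -28  -36
  order 3: -2  -2  -2  -2  -2
  order 4: 0  0  0  0
  order 5: 0  0  0
  order 6: 0  0
  order 7: 0
The order-3 divided differences are all -2 (nonzero) and every higher order vanishes, so the data lies on a polynomial of degree exactly 3.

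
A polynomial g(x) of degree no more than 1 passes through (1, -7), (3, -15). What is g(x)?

g(x) = -4x - 3

Write g(x) = ax + b. Substituting each data point gives a linear system:
  a + b = -7
  3a + b = -15
Solving the system yields a = -4, b = -3.
So g(x) = -4x - 3.
Check: g(1) = -7. ✓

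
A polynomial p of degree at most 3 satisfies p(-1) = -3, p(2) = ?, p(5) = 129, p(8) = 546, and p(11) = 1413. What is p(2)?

0

On equispaced nodes a degree-3 polynomial has vanishing fourth forward difference, so
  p(-1) - 4·p(2) + 6·p(5) - 4·p(8) + p(11) = 0.
Substituting the known values and solving for p(2):
  -4·p(2) = 0
  p(2) = 0.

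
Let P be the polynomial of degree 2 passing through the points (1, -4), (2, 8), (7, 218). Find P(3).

Write P(n) = an^2 + bn + c. Substituting each data point gives a linear system:
  a + b + c = -4
  4a + 2b + c = 8
  49a + 7b + c = 218
Solving the system yields a = 5, b = -3, c = -6.
So P(n) = 5n^2 - 3n - 6.
Then P(3) = 30.

30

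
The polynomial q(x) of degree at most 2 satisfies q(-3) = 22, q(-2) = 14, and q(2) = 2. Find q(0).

4

Write q(x) = ax^2 + bx + c. Substituting each data point gives a linear system:
  9a - 3b + c = 22
  4a - 2b + c = 14
  4a + 2b + c = 2
Solving the system yields a = 1, b = -3, c = 4.
So q(x) = x^2 - 3x + 4.
Then q(0) = 4.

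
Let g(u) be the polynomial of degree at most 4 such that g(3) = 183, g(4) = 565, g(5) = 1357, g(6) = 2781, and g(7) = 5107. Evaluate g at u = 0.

Write g(u) = au^4 + bu^3 + cu^2 + du + e. Substituting each data point gives a linear system:
  81a + 27b + 9c + 3d + e = 183
  256a + 64b + 16c + 4d + e = 565
  625a + 125b + 25c + 5d + e = 1357
  1296a + 216b + 36c + 6d + e = 2781
  2401a + 343b + 49c + 7d + e = 5107
Solving the system yields a = 2, b = 1, c = -1, d = 2, e = -3.
So g(u) = 2u⁴ + u³ - u² + 2u - 3.
Then g(0) = -3.

-3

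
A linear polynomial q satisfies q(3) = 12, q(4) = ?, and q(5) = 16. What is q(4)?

On equispaced nodes a degree-1 polynomial has vanishing second forward difference, so
  q(3) - 2·q(4) + q(5) = 0.
Substituting the known values and solving for q(4):
  -2·q(4) = -28
  q(4) = 14.

14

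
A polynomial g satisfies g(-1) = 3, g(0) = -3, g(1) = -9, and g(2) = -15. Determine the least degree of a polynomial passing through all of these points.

Forward differences of the values at s = -1, 0, 1, 2:
  g  : 3  -3  -9  -15
  Δ  : -6  -6  -6
  Δ^2: 0  0
  Δ^3: 0
The first differences are constant (-6) and nonzero, while all higher differences vanish, so the minimal degree is 1.

1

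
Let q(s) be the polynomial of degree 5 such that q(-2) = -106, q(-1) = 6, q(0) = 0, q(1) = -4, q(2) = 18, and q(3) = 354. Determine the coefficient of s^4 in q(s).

-4

Write q(s) = as^5 + bs^4 + cs^3 + ds^2 + es + k. Substituting each data point gives a linear system:
  -32a + 16b - 8c + 4d - 2e + k = -106
  -a + b - c + d - e + k = 6
  k = 0
  a + b + c + d + e + k = -4
  32a + 16b + 8c + 4d + 2e + k = 18
  243a + 81b + 27c + 9d + 3e + k = 354
Solving the system yields a = 3, b = -4, c = -3, d = 5, e = -5, k = 0.
So q(s) = 3s⁵ - 4s⁴ - 3s³ + 5s² - 5s.
The coefficient of s^4 is -4.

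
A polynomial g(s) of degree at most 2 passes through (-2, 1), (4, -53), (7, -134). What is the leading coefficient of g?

-2

Write g(s) = as^2 + bs + c. Substituting each data point gives a linear system:
  4a - 2b + c = 1
  16a + 4b + c = -53
  49a + 7b + c = -134
Solving the system yields a = -2, b = -5, c = -1.
So g(s) = -2s² - 5s - 1.
The leading coefficient is -2.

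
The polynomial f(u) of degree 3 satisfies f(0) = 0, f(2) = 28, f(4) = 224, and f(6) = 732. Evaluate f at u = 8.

Write f(u) = au^3 + bu^2 + cu + d. Substituting each data point gives a linear system:
  d = 0
  8a + 4b + 2c + d = 28
  64a + 16b + 4c + d = 224
  216a + 36b + 6c + d = 732
Solving the system yields a = 3, b = 3, c = -4, d = 0.
So f(u) = 3u^3 + 3u^2 - 4u.
Then f(8) = 1696.

1696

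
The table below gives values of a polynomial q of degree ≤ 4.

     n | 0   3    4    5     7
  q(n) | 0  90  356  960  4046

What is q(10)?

Write q(n) = an^4 + bn^3 + cn^2 + dn + e. Substituting each data point gives a linear system:
  e = 0
  81a + 27b + 9c + 3d + e = 90
  256a + 64b + 16c + 4d + e = 356
  625a + 125b + 25c + 5d + e = 960
  2401a + 343b + 49c + 7d + e = 4046
Solving the system yields a = 2, b = -2, c = -1, d = -3, e = 0.
So q(n) = 2n^4 - 2n^3 - n^2 - 3n.
Then q(10) = 17870.

17870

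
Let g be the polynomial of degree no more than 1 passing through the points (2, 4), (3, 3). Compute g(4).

2

Using the Lagrange interpolation formula with nodes 2, 3:
  L_0(s) = (s - 3) / -1
  L_1(s) = (s - 2) / 1
Then g(s) = 4·L_0(s) + 3·L_1(s).
Expanding and collecting terms gives g(s) = -s + 6.
Evaluating at s = 4: g(4) = 2.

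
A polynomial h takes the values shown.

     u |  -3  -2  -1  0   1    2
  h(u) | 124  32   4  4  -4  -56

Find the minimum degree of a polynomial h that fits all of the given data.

3

Forward differences of the values at u = -3, -2, -1, 0, 1, 2:
  h  : 124  32  4  4  -4  -56
  Δ  : -92  -28  0  -8  -52
  Δ^2: 64  28  -8  -44
  Δ^3: -36  -36  -36
  Δ^4: 0  0
  Δ^5: 0
The third differences are constant (-36) and nonzero, while all higher differences vanish, so the minimal degree is 3.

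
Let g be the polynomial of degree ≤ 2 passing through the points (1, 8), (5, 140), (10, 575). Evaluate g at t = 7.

278

Using the Lagrange interpolation formula with nodes 1, 5, 10:
  L_0(t) = (t - 5)(t - 10) / 36
  L_1(t) = (t - 1)(t - 10) / -20
  L_2(t) = (t - 1)(t - 5) / 45
Then g(t) = 8·L_0(t) + 140·L_1(t) + 575·L_2(t).
Expanding and collecting terms gives g(t) = 6t^2 - 3t + 5.
Evaluating at t = 7: g(7) = 278.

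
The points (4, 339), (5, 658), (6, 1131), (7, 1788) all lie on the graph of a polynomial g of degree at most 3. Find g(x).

g(x) = 5x^3 + 2x^2 - 4x + 3

Write g(x) = ax^3 + bx^2 + cx + d. Substituting each data point gives a linear system:
  64a + 16b + 4c + d = 339
  125a + 25b + 5c + d = 658
  216a + 36b + 6c + d = 1131
  343a + 49b + 7c + d = 1788
Solving the system yields a = 5, b = 2, c = -4, d = 3.
So g(x) = 5x^3 + 2x^2 - 4x + 3.
Check: g(5) = 658. ✓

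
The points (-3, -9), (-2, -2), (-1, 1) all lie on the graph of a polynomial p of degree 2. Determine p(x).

Write p(x) = ax^2 + bx + c. Substituting each data point gives a linear system:
  9a - 3b + c = -9
  4a - 2b + c = -2
  a - b + c = 1
Solving the system yields a = -2, b = -3, c = 0.
So p(x) = -2x^2 - 3x.
Check: p(-1) = 1. ✓

p(x) = -2x^2 - 3x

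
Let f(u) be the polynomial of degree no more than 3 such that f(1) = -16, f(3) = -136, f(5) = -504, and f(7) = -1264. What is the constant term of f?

Write f(u) = au^3 + bu^2 + cu + d. Substituting each data point gives a linear system:
  a + b + c + d = -16
  27a + 9b + 3c + d = -136
  125a + 25b + 5c + d = -504
  343a + 49b + 7c + d = -1264
Solving the system yields a = -3, b = -4, c = -5, d = -4.
So f(u) = -3u³ - 4u² - 5u - 4.
The constant term is -4.

-4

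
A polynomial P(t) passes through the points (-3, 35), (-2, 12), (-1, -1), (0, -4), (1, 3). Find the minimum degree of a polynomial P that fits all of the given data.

2

Forward differences of the values at t = -3, -2, -1, 0, 1:
  P  : 35  12  -1  -4  3
  Δ  : -23  -13  -3  7
  Δ^2: 10  10  10
  Δ^3: 0  0
  Δ^4: 0
The second differences are constant (10) and nonzero, while all higher differences vanish, so the minimal degree is 2.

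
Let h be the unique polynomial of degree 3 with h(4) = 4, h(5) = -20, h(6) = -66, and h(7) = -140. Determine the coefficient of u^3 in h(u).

-1

Write h(u) = au^3 + bu^2 + cu + d. Substituting each data point gives a linear system:
  64a + 16b + 4c + d = 4
  125a + 25b + 5c + d = -20
  216a + 36b + 6c + d = -66
  343a + 49b + 7c + d = -140
Solving the system yields a = -1, b = 4, c = 1, d = 0.
So h(u) = -u³ + 4u² + u.
The leading coefficient is -1.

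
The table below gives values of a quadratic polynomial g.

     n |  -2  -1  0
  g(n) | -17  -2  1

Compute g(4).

Forward differences of the values at n = -2, -1, 0:
  g  : -17  -2  1
  Δ  : 15  3
  Δ^2: -12
The second differences are constant, confirming degree 2.
Interpolating (Newton forward form) and evaluating at n = 4 gives g(4) = -107.

-107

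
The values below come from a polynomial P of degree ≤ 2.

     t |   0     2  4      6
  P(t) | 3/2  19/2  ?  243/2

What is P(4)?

On equispaced nodes a degree-2 polynomial has vanishing third forward difference, so
  - P(0) + 3·P(2) - 3·P(4) + P(6) = 0.
Substituting the known values and solving for P(4):
  -3·P(4) = -297/2
  P(4) = 99/2.

99/2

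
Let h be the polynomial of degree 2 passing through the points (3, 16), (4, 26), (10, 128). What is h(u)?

Using the Lagrange interpolation formula with nodes 3, 4, 10:
  L_0(u) = (u - 4)(u - 10) / 7
  L_1(u) = (u - 3)(u - 10) / -6
  L_2(u) = (u - 3)(u - 4) / 42
Then h(u) = 16·L_0(u) + 26·L_1(u) + 128·L_2(u).
Expanding and collecting terms gives h(u) = u^2 + 3u - 2.
Check: h(3) = 16. ✓

h(u) = u^2 + 3u - 2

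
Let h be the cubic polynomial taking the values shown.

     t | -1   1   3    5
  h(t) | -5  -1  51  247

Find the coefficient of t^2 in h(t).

Write h(t) = at^3 + bt^2 + ct + d. Substituting each data point gives a linear system:
  -a + b - c + d = -5
  a + b + c + d = -1
  27a + 9b + 3c + d = 51
  125a + 25b + 5c + d = 247
Solving the system yields a = 2, b = 0, c = 0, d = -3.
So h(t) = 2t^3 - 3.
The coefficient of t^2 is 0.

0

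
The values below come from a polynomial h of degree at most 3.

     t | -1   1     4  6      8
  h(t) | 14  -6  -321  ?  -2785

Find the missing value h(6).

The 4 known points determine the degree-3 polynomial uniquely.
Write h(t) = at^3 + bt^2 + ct + d. Substituting each data point gives a linear system:
  -a + b - c + d = 14
  a + b + c + d = -6
  64a + 16b + 4c + d = -321
  512a + 64b + 8c + d = -2785
Solving the system yields a = -6, b = 5, c = -4, d = -1.
So h(t) = -6t^3 + 5t^2 - 4t - 1.
Then h(6) = -1141.

-1141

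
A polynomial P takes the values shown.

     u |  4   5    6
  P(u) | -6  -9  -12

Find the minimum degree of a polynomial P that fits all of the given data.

1

Forward differences of the values at u = 4, 5, 6:
  P  : -6  -9  -12
  Δ  : -3  -3
  Δ^2: 0
The first differences are constant (-3) and nonzero, while all higher differences vanish, so the minimal degree is 1.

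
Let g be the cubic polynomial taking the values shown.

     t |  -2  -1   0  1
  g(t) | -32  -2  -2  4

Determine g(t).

g(t) = 6t^3 + 3t^2 - 3t - 2

Write g(t) = at^3 + bt^2 + ct + d. Substituting each data point gives a linear system:
  -8a + 4b - 2c + d = -32
  -a + b - c + d = -2
  d = -2
  a + b + c + d = 4
Solving the system yields a = 6, b = 3, c = -3, d = -2.
So g(t) = 6t^3 + 3t^2 - 3t - 2.
Check: g(1) = 4. ✓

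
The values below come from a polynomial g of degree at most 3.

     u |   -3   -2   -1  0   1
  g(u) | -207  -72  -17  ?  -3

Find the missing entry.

The 4 known points determine the degree-3 polynomial uniquely.
Write g(u) = au^3 + bu^2 + cu + d. Substituting each data point gives a linear system:
  -27a + 9b - 3c + d = -207
  -8a + 4b - 2c + d = -72
  -a + b - c + d = -17
  a + b + c + d = -3
Solving the system yields a = 6, b = -4, c = 1, d = -6.
So g(u) = 6u^3 - 4u^2 + u - 6.
Then g(0) = -6.

-6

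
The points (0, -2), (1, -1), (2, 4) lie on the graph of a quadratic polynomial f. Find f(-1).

Using the Lagrange interpolation formula with nodes 0, 1, 2:
  L_0(n) = (n - 1)(n - 2) / 2
  L_1(n) = n(n - 2) / -1
  L_2(n) = n(n - 1) / 2
Then f(n) = -2·L_0(n) - 1·L_1(n) + 4·L_2(n).
Expanding and collecting terms gives f(n) = 2n² - n - 2.
Evaluating at n = -1: f(-1) = 1.

1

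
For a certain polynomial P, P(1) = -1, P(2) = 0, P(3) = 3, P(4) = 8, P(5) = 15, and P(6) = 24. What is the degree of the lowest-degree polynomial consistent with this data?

Forward differences of the values at n = 1, 2, 3, 4, 5, 6:
  P  : -1  0  3  8  15  24
  Δ  : 1  3  5  7  9
  Δ^2: 2  2  2  2
  Δ^3: 0  0  0
  Δ^4: 0  0
  Δ^5: 0
The second differences are constant (2) and nonzero, while all higher differences vanish, so the minimal degree is 2.

2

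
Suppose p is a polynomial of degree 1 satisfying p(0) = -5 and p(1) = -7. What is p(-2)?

Write p(x) = ax + b. Substituting each data point gives a linear system:
  b = -5
  a + b = -7
Solving the system yields a = -2, b = -5.
So p(x) = -2x - 5.
Then p(-2) = -1.

-1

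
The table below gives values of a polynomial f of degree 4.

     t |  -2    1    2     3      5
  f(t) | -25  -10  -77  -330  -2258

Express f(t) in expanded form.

Write f(t) = at^4 + bt^3 + ct^2 + dt + e. Substituting each data point gives a linear system:
  16a - 8b + 4c - 2d + e = -25
  a + b + c + d + e = -10
  16a + 8b + 4c + 2d + e = -77
  81a + 27b + 9c + 3d + e = -330
  625a + 125b + 25c + 5d + e = -2258
Solving the system yields a = -3, b = -3, c = 0, d = -1, e = -3.
So f(t) = -3t^4 - 3t^3 - t - 3.
Check: f(3) = -330. ✓

f(t) = -3t^4 - 3t^3 - t - 3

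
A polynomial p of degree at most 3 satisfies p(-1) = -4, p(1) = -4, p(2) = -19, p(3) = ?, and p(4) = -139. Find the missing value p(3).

-60

The 4 known points determine the degree-3 polynomial uniquely.
Write p(t) = at^3 + bt^2 + ct + d. Substituting each data point gives a linear system:
  -a + b - c + d = -4
  a + b + c + d = -4
  8a + 4b + 2c + d = -19
  64a + 16b + 4c + d = -139
Solving the system yields a = -2, b = -1, c = 2, d = -3.
So p(t) = -2t^3 - t^2 + 2t - 3.
Then p(3) = -60.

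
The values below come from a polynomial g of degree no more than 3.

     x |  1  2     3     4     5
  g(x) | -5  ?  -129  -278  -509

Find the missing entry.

The 4 known points determine the degree-3 polynomial uniquely.
Write g(x) = ax^3 + bx^2 + cx + d. Substituting each data point gives a linear system:
  a + b + c + d = -5
  27a + 9b + 3c + d = -129
  64a + 16b + 4c + d = -278
  125a + 25b + 5c + d = -509
Solving the system yields a = -3, b = -5, c = -3, d = 6.
So g(x) = -3x^3 - 5x^2 - 3x + 6.
Then g(2) = -44.

-44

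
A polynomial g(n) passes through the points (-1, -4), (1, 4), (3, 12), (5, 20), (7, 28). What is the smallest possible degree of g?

1

Forward differences of the values at n = -1, 1, 3, 5, 7:
  g  : -4  4  12  20  28
  Δ  : 8  8  8  8
  Δ^2: 0  0  0
  Δ^3: 0  0
  Δ^4: 0
The first differences are constant (8) and nonzero, while all higher differences vanish, so the minimal degree is 1.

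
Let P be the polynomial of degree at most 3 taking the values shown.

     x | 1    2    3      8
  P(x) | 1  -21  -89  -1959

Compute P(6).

-809

Using the Lagrange interpolation formula with nodes 1, 2, 3, 8:
  L_0(x) = (x - 2)(x - 3)(x - 8) / -14
  L_1(x) = (x - 1)(x - 3)(x - 8) / 6
  L_2(x) = (x - 1)(x - 2)(x - 8) / -10
  L_3(x) = (x - 1)(x - 2)(x - 3) / 210
Then P(x) = 1·L_0(x) - 21·L_1(x) - 89·L_2(x) - 1959·L_3(x).
Expanding and collecting terms gives P(x) = -4x^3 + x^2 + 3x + 1.
Evaluating at x = 6: P(6) = -809.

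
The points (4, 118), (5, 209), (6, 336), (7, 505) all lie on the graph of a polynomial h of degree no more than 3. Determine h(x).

Using the Lagrange interpolation formula with nodes 4, 5, 6, 7:
  L_0(x) = (x - 5)(x - 6)(x - 7) / -6
  L_1(x) = (x - 4)(x - 6)(x - 7) / 2
  L_2(x) = (x - 4)(x - 5)(x - 7) / -2
  L_3(x) = (x - 4)(x - 5)(x - 6) / 6
Then h(x) = 118·L_0(x) + 209·L_1(x) + 336·L_2(x) + 505·L_3(x).
Expanding and collecting terms gives h(x) = x^3 + 3x^2 + 3x - 6.
Check: h(4) = 118. ✓

h(x) = x^3 + 3x^2 + 3x - 6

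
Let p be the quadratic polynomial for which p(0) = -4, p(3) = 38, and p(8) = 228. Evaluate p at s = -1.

Write p(s) = as^2 + bs + c. Substituting each data point gives a linear system:
  c = -4
  9a + 3b + c = 38
  64a + 8b + c = 228
Solving the system yields a = 3, b = 5, c = -4.
So p(s) = 3s^2 + 5s - 4.
Then p(-1) = -6.

-6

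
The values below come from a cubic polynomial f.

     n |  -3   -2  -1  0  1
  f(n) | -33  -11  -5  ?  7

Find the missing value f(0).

On equispaced nodes a degree-3 polynomial has vanishing fourth forward difference, so
  f(-3) - 4·f(-2) + 6·f(-1) - 4·f(0) + f(1) = 0.
Substituting the known values and solving for f(0):
  -4·f(0) = 12
  f(0) = -3.

-3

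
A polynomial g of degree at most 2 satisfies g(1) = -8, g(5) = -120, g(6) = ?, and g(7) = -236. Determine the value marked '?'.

-173

The 3 known points determine the degree-2 polynomial uniquely.
Write g(n) = an^2 + bn + c. Substituting each data point gives a linear system:
  a + b + c = -8
  25a + 5b + c = -120
  49a + 7b + c = -236
Solving the system yields a = -5, b = 2, c = -5.
So g(n) = -5n^2 + 2n - 5.
Then g(6) = -173.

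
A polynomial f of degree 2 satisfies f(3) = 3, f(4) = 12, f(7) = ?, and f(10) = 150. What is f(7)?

The 3 known points determine the degree-2 polynomial uniquely.
Write f(x) = ax^2 + bx + c. Substituting each data point gives a linear system:
  9a + 3b + c = 3
  16a + 4b + c = 12
  100a + 10b + c = 150
Solving the system yields a = 2, b = -5, c = 0.
So f(x) = 2x^2 - 5x.
Then f(7) = 63.

63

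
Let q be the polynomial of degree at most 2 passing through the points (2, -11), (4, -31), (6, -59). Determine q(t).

q(t) = -t^2 - 4t + 1

Write q(t) = at^2 + bt + c. Substituting each data point gives a linear system:
  4a + 2b + c = -11
  16a + 4b + c = -31
  36a + 6b + c = -59
Solving the system yields a = -1, b = -4, c = 1.
So q(t) = -t^2 - 4t + 1.
Check: q(2) = -11. ✓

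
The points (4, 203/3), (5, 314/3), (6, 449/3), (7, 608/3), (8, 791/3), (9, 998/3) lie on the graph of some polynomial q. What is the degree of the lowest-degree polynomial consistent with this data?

2

Forward differences of the values at t = 4, 5, 6, 7, 8, 9:
  q  : 203/3  314/3  449/3  608/3  791/3  998/3
  Δ  : 37  45  53  61  69
  Δ^2: 8  8  8  8
  Δ^3: 0  0  0
  Δ^4: 0  0
  Δ^5: 0
The second differences are constant (8) and nonzero, while all higher differences vanish, so the minimal degree is 2.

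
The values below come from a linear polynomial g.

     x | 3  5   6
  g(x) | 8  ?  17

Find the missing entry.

14

The 2 known points determine the degree-1 polynomial uniquely.
Write g(x) = ax + b. Substituting each data point gives a linear system:
  3a + b = 8
  6a + b = 17
Solving the system yields a = 3, b = -1.
So g(x) = 3x - 1.
Then g(5) = 14.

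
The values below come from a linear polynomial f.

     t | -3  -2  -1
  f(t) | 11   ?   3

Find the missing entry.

The 2 known points determine the degree-1 polynomial uniquely.
Write f(t) = at + b. Substituting each data point gives a linear system:
  -3a + b = 11
  -a + b = 3
Solving the system yields a = -4, b = -1.
So f(t) = -4t - 1.
Then f(-2) = 7.

7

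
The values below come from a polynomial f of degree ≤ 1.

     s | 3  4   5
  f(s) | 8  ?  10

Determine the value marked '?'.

On equispaced nodes a degree-1 polynomial has vanishing second forward difference, so
  f(3) - 2·f(4) + f(5) = 0.
Substituting the known values and solving for f(4):
  -2·f(4) = -18
  f(4) = 9.

9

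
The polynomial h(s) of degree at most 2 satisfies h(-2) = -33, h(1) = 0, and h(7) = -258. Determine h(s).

Write h(s) = as^2 + bs + c. Substituting each data point gives a linear system:
  4a - 2b + c = -33
  a + b + c = 0
  49a + 7b + c = -258
Solving the system yields a = -6, b = 5, c = 1.
So h(s) = -6s^2 + 5s + 1.
Check: h(1) = 0. ✓

h(s) = -6s^2 + 5s + 1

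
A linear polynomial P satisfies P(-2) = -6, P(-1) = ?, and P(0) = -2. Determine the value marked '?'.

The 2 known points determine the degree-1 polynomial uniquely.
Write P(x) = ax + b. Substituting each data point gives a linear system:
  -2a + b = -6
  b = -2
Solving the system yields a = 2, b = -2.
So P(x) = 2x - 2.
Then P(-1) = -4.

-4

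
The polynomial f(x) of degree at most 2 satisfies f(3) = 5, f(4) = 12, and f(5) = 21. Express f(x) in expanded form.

Using the Lagrange interpolation formula with nodes 3, 4, 5:
  L_0(x) = (x - 4)(x - 5) / 2
  L_1(x) = (x - 3)(x - 5) / -1
  L_2(x) = (x - 3)(x - 4) / 2
Then f(x) = 5·L_0(x) + 12·L_1(x) + 21·L_2(x).
Expanding and collecting terms gives f(x) = x² - 4.
Check: f(5) = 21. ✓

f(x) = x^2 - 4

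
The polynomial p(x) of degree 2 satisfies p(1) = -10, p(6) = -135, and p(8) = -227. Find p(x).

Write p(x) = ax^2 + bx + c. Substituting each data point gives a linear system:
  a + b + c = -10
  36a + 6b + c = -135
  64a + 8b + c = -227
Solving the system yields a = -3, b = -4, c = -3.
So p(x) = -3x^2 - 4x - 3.
Check: p(6) = -135. ✓

p(x) = -3x^2 - 4x - 3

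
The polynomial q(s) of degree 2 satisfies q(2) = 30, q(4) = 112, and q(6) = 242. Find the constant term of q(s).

Write q(s) = as^2 + bs + c. Substituting each data point gives a linear system:
  4a + 2b + c = 30
  16a + 4b + c = 112
  36a + 6b + c = 242
Solving the system yields a = 6, b = 5, c = -4.
So q(s) = 6s² + 5s - 4.
The constant term is -4.

-4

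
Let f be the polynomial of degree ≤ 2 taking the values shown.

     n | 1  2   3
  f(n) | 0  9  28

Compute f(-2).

Write f(n) = an^2 + bn + c. Substituting each data point gives a linear system:
  a + b + c = 0
  4a + 2b + c = 9
  9a + 3b + c = 28
Solving the system yields a = 5, b = -6, c = 1.
So f(n) = 5n² - 6n + 1.
Then f(-2) = 33.

33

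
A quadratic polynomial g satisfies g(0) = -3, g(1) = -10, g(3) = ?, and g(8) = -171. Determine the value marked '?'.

The 3 known points determine the degree-2 polynomial uniquely.
Write g(t) = at^2 + bt + c. Substituting each data point gives a linear system:
  c = -3
  a + b + c = -10
  64a + 8b + c = -171
Solving the system yields a = -2, b = -5, c = -3.
So g(t) = -2t² - 5t - 3.
Then g(3) = -36.

-36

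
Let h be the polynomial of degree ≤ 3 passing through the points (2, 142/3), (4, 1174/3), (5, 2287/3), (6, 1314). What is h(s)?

h(s) = 6s^3 + (1/3)s^2 + 2s - 6

Using the Lagrange interpolation formula with nodes 2, 4, 5, 6:
  L_0(s) = (s - 4)(s - 5)(s - 6) / -24
  L_1(s) = (s - 2)(s - 5)(s - 6) / 4
  L_2(s) = (s - 2)(s - 4)(s - 6) / -3
  L_3(s) = (s - 2)(s - 4)(s - 5) / 8
Then h(s) = 142/3·L_0(s) + 1174/3·L_1(s) + 2287/3·L_2(s) + 1314·L_3(s).
Expanding and collecting terms gives h(s) = 6s^3 + (1/3)s^2 + 2s - 6.
Check: h(6) = 1314. ✓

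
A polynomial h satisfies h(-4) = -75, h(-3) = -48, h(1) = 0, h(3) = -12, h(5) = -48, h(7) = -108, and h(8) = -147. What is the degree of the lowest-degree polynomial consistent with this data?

Divided differences on the nodes -4, -3, 1, 3, 5, 7, 8:
  order 0: -75  -48  0  -12  -48  -108  -147
  order 1: 27  12  -6  -18  -30  -39
  order 2: -3  -3  -3  -3  -3
  order 3: 0  0  0  0
  order 4: 0  0  0
  order 5: 0  0
  order 6: 0
The order-2 divided differences are all -3 (nonzero) and every higher order vanishes, so the data lies on a polynomial of degree exactly 2.

2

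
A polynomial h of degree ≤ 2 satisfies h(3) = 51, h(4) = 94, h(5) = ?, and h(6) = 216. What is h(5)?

On equispaced nodes a degree-2 polynomial has vanishing third forward difference, so
  - h(3) + 3·h(4) - 3·h(5) + h(6) = 0.
Substituting the known values and solving for h(5):
  -3·h(5) = -447
  h(5) = 149.

149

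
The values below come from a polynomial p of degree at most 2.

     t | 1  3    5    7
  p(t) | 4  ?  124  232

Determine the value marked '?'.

On equispaced nodes a degree-2 polynomial has vanishing third forward difference, so
  - p(1) + 3·p(3) - 3·p(5) + p(7) = 0.
Substituting the known values and solving for p(3):
  3·p(3) = 144
  p(3) = 48.

48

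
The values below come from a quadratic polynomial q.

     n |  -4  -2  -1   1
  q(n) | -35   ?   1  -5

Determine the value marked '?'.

-5

The 3 known points determine the degree-2 polynomial uniquely.
Write q(n) = an^2 + bn + c. Substituting each data point gives a linear system:
  16a - 4b + c = -35
  a - b + c = 1
  a + b + c = -5
Solving the system yields a = -3, b = -3, c = 1.
So q(n) = -3n^2 - 3n + 1.
Then q(-2) = -5.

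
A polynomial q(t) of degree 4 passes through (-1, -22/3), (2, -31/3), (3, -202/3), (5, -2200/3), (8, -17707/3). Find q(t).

Write q(t) = at^4 + bt^3 + ct^2 + dt + e. Substituting each data point gives a linear system:
  a - b + c - d + e = -22/3
  16a + 8b + 4c + 2d + e = -31/3
  81a + 27b + 9c + 3d + e = -202/3
  625a + 125b + 25c + 5d + e = -2200/3
  4096a + 512b + 64c + 8d + e = -17707/3
Solving the system yields a = -2, b = 5, c = -4, d = -2, e = 5/3.
So q(t) = -2t^4 + 5t^3 - 4t^2 - 2t + 5/3.
Check: q(5) = -2200/3. ✓

q(t) = -2t^4 + 5t^3 - 4t^2 - 2t + 5/3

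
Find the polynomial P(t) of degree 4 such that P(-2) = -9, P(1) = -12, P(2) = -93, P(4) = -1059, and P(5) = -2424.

Write P(t) = at^4 + bt^3 + ct^2 + dt + e. Substituting each data point gives a linear system:
  16a - 8b + 4c - 2d + e = -9
  a + b + c + d + e = -12
  16a + 8b + 4c + 2d + e = -93
  256a + 64b + 16c + 4d + e = -1059
  625a + 125b + 25c + 5d + e = -2424
Solving the system yields a = -3, b = -4, c = -1, d = -5, e = 1.
So P(t) = -3t⁴ - 4t³ - t² - 5t + 1.
Check: P(4) = -1059. ✓

P(t) = -3t^4 - 4t^3 - t^2 - 5t + 1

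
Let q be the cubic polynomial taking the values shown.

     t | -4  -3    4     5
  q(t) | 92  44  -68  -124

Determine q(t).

Write q(t) = at^3 + bt^2 + ct + d. Substituting each data point gives a linear system:
  -64a + 16b - 4c + d = 92
  -27a + 9b - 3c + d = 44
  64a + 16b + 4c + d = -68
  125a + 25b + 5c + d = -124
Solving the system yields a = -1, b = 1, c = -4, d = -4.
So q(t) = -t³ + t² - 4t - 4.
Check: q(5) = -124. ✓

q(t) = -t^3 + t^2 - 4t - 4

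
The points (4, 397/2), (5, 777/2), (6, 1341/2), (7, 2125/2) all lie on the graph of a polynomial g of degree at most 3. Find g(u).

Using the Lagrange interpolation formula with nodes 4, 5, 6, 7:
  L_0(u) = (u - 5)(u - 6)(u - 7) / -6
  L_1(u) = (u - 4)(u - 6)(u - 7) / 2
  L_2(u) = (u - 4)(u - 5)(u - 7) / -2
  L_3(u) = (u - 4)(u - 5)(u - 6) / 6
Then g(u) = 397/2·L_0(u) + 777/2·L_1(u) + 1341/2·L_2(u) + 2125/2·L_3(u).
Expanding and collecting terms gives g(u) = 3u³ + u² - 2u - 3/2.
Check: g(4) = 397/2. ✓

g(u) = 3u^3 + u^2 - 2u - 3/2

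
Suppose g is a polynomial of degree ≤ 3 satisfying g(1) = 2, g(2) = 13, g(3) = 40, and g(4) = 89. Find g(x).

g(x) = x^3 + 2x^2 - 2x + 1

Write g(x) = ax^3 + bx^2 + cx + d. Substituting each data point gives a linear system:
  a + b + c + d = 2
  8a + 4b + 2c + d = 13
  27a + 9b + 3c + d = 40
  64a + 16b + 4c + d = 89
Solving the system yields a = 1, b = 2, c = -2, d = 1.
So g(x) = x^3 + 2x^2 - 2x + 1.
Check: g(4) = 89. ✓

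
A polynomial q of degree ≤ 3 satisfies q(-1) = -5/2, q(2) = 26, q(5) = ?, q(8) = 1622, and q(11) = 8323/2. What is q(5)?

The 4 known points determine the degree-3 polynomial uniquely.
Write q(s) = as^3 + bs^2 + cs + d. Substituting each data point gives a linear system:
  -a + b - c + d = -5/2
  8a + 4b + 2c + d = 26
  512a + 64b + 8c + d = 1622
  1331a + 121b + 11c + d = 8323/2
Solving the system yields a = 3, b = 3/2, c = -1, d = -2.
So q(s) = 3s³ + (3/2)s² - s - 2.
Then q(5) = 811/2.

811/2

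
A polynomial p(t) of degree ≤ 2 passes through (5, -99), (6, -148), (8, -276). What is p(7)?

-207

Write p(t) = at^2 + bt + c. Substituting each data point gives a linear system:
  25a + 5b + c = -99
  36a + 6b + c = -148
  64a + 8b + c = -276
Solving the system yields a = -5, b = 6, c = -4.
So p(t) = -5t² + 6t - 4.
Then p(7) = -207.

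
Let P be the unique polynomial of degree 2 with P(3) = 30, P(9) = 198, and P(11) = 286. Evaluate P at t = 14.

Using the Lagrange interpolation formula with nodes 3, 9, 11:
  L_0(t) = (t - 9)(t - 11) / 48
  L_1(t) = (t - 3)(t - 11) / -12
  L_2(t) = (t - 3)(t - 9) / 16
Then P(t) = 30·L_0(t) + 198·L_1(t) + 286·L_2(t).
Expanding and collecting terms gives P(t) = 2t^2 + 4t.
Evaluating at t = 14: P(14) = 448.

448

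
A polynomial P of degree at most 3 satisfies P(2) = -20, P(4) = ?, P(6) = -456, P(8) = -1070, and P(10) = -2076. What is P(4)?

On equispaced nodes a degree-3 polynomial has vanishing fourth forward difference, so
  P(2) - 4·P(4) + 6·P(6) - 4·P(8) + P(10) = 0.
Substituting the known values and solving for P(4):
  -4·P(4) = 552
  P(4) = -138.

-138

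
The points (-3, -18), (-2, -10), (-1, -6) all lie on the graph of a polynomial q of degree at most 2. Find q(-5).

Forward differences of the values at s = -3, -2, -1:
  q  : -18  -10  -6
  Δ  : 8  4
  Δ^2: -4
The second differences are constant, confirming degree 2.
Interpolating (Newton forward form) and evaluating at s = -5 gives q(-5) = -46.

-46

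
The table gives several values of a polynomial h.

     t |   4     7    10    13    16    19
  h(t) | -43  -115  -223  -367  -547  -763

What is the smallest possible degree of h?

2

Forward differences of the values at t = 4, 7, 10, 13, 16, 19:
  h  : -43  -115  -223  -367  -547  -763
  Δ  : -72  -108  -144  -180  -216
  Δ^2: -36  -36  -36  -36
  Δ^3: 0  0  0
  Δ^4: 0  0
  Δ^5: 0
The second differences are constant (-36) and nonzero, while all higher differences vanish, so the minimal degree is 2.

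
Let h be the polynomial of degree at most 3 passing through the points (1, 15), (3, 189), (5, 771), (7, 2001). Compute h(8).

2934

Using the Lagrange interpolation formula with nodes 1, 3, 5, 7:
  L_0(n) = (n - 3)(n - 5)(n - 7) / -48
  L_1(n) = (n - 1)(n - 5)(n - 7) / 16
  L_2(n) = (n - 1)(n - 3)(n - 7) / -16
  L_3(n) = (n - 1)(n - 3)(n - 5) / 48
Then h(n) = 15·L_0(n) + 189·L_1(n) + 771·L_2(n) + 2001·L_3(n).
Expanding and collecting terms gives h(n) = 5n^3 + 6n^2 - 2n + 6.
Evaluating at n = 8: h(8) = 2934.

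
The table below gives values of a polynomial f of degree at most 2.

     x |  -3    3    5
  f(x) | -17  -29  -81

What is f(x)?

Using the Lagrange interpolation formula with nodes -3, 3, 5:
  L_0(x) = (x - 3)(x - 5) / 48
  L_1(x) = (x + 3)(x - 5) / -12
  L_2(x) = (x + 3)(x - 3) / 16
Then f(x) = -17·L_0(x) - 29·L_1(x) - 81·L_2(x).
Expanding and collecting terms gives f(x) = -3x^2 - 2x + 4.
Check: f(-3) = -17. ✓

f(x) = -3x^2 - 2x + 4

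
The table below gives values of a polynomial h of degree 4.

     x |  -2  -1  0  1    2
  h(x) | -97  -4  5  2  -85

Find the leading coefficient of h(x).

Write h(x) = ax^4 + bx^3 + cx^2 + dx + e. Substituting each data point gives a linear system:
  16a - 8b + 4c - 2d + e = -97
  a - b + c - d + e = -4
  e = 5
  a + b + c + d + e = 2
  16a + 8b + 4c + 2d + e = -85
Solving the system yields a = -6, b = 0, c = 0, d = 3, e = 5.
So h(x) = -6x^4 + 3x + 5.
The leading coefficient is -6.

-6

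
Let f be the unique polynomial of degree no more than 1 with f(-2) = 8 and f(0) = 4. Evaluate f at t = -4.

Using the Lagrange interpolation formula with nodes -2, 0:
  L_0(t) = t / -2
  L_1(t) = (t + 2) / 2
Then f(t) = 8·L_0(t) + 4·L_1(t).
Expanding and collecting terms gives f(t) = -2t + 4.
Evaluating at t = -4: f(-4) = 12.

12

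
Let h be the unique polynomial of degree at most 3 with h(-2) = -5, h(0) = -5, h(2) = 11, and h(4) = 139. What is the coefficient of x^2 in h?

2

Write h(x) = ax^3 + bx^2 + cx + d. Substituting each data point gives a linear system:
  -8a + 4b - 2c + d = -5
  d = -5
  8a + 4b + 2c + d = 11
  64a + 16b + 4c + d = 139
Solving the system yields a = 2, b = 2, c = -4, d = -5.
So h(x) = 2x³ + 2x² - 4x - 5.
The coefficient of x^2 is 2.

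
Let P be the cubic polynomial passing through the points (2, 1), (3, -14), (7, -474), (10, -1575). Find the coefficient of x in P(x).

Write P(x) = ax^3 + bx^2 + cx + d. Substituting each data point gives a linear system:
  8a + 4b + 2c + d = 1
  27a + 9b + 3c + d = -14
  343a + 49b + 7c + d = -474
  1000a + 100b + 10c + d = -1575
Solving the system yields a = -2, b = 4, c = 3, d = -5.
So P(x) = -2x^3 + 4x^2 + 3x - 5.
The coefficient of x is 3.

3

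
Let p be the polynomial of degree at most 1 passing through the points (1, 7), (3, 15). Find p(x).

p(x) = 4x + 3

Using the Lagrange interpolation formula with nodes 1, 3:
  L_0(x) = (x - 3) / -2
  L_1(x) = (x - 1) / 2
Then p(x) = 7·L_0(x) + 15·L_1(x).
Expanding and collecting terms gives p(x) = 4x + 3.
Check: p(1) = 7. ✓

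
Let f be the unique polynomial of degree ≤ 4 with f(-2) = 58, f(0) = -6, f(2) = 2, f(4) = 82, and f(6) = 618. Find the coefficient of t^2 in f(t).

Write f(t) = at^4 + bt^3 + ct^2 + dt + e. Substituting each data point gives a linear system:
  16a - 8b + 4c - 2d + e = 58
  e = -6
  16a + 8b + 4c + 2d + e = 2
  256a + 64b + 16c + 4d + e = 82
  1296a + 216b + 36c + 6d + e = 618
Solving the system yields a = 1, b = -4, c = 5, d = 2, e = -6.
So f(t) = t⁴ - 4t³ + 5t² + 2t - 6.
The coefficient of t^2 is 5.

5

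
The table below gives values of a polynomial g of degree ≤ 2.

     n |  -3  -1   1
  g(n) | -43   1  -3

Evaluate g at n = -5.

-135

Write g(n) = an^2 + bn + c. Substituting each data point gives a linear system:
  9a - 3b + c = -43
  a - b + c = 1
  a + b + c = -3
Solving the system yields a = -6, b = -2, c = 5.
So g(n) = -6n² - 2n + 5.
Then g(-5) = -135.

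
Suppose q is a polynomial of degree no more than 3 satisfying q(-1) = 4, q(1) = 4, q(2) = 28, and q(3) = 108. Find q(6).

Using the Lagrange interpolation formula with nodes -1, 1, 2, 3:
  L_0(x) = (x - 1)(x - 2)(x - 3) / -24
  L_1(x) = (x + 1)(x - 2)(x - 3) / 4
  L_2(x) = (x + 1)(x - 1)(x - 3) / -3
  L_3(x) = (x + 1)(x - 1)(x - 2) / 8
Then q(x) = 4·L_0(x) + 4·L_1(x) + 28·L_2(x) + 108·L_3(x).
Expanding and collecting terms gives q(x) = 5x³ - 2x² - 5x + 6.
Evaluating at x = 6: q(6) = 984.

984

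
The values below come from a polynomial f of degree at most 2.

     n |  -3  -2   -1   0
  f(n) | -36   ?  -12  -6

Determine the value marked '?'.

-22

The 3 known points determine the degree-2 polynomial uniquely.
Write f(n) = an^2 + bn + c. Substituting each data point gives a linear system:
  9a - 3b + c = -36
  a - b + c = -12
  c = -6
Solving the system yields a = -2, b = 4, c = -6.
So f(n) = -2n^2 + 4n - 6.
Then f(-2) = -22.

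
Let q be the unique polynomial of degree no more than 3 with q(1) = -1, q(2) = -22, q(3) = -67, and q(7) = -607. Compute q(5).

Write q(u) = au^3 + bu^2 + cu + d. Substituting each data point gives a linear system:
  a + b + c + d = -1
  8a + 4b + 2c + d = -22
  27a + 9b + 3c + d = -67
  343a + 49b + 7c + d = -607
Solving the system yields a = -1, b = -6, c = 4, d = 2.
So q(u) = -u^3 - 6u^2 + 4u + 2.
Then q(5) = -253.

-253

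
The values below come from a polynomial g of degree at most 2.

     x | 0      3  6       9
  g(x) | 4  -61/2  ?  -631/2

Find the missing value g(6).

On equispaced nodes a degree-2 polynomial has vanishing third forward difference, so
  - g(0) + 3·g(3) - 3·g(6) + g(9) = 0.
Substituting the known values and solving for g(6):
  -3·g(6) = 411
  g(6) = -137.

-137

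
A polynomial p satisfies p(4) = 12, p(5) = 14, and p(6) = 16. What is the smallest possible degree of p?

1

Forward differences of the values at u = 4, 5, 6:
  p  : 12  14  16
  Δ  : 2  2
  Δ^2: 0
The first differences are constant (2) and nonzero, while all higher differences vanish, so the minimal degree is 1.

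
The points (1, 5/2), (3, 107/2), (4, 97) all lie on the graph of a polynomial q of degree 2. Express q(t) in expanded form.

q(t) = 6t^2 + (3/2)t - 5

Write q(t) = at^2 + bt + c. Substituting each data point gives a linear system:
  a + b + c = 5/2
  9a + 3b + c = 107/2
  16a + 4b + c = 97
Solving the system yields a = 6, b = 3/2, c = -5.
So q(t) = 6t^2 + (3/2)t - 5.
Check: q(4) = 97. ✓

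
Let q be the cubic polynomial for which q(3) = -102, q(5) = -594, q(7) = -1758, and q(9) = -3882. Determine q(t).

Write q(t) = at^3 + bt^2 + ct + d. Substituting each data point gives a linear system:
  27a + 9b + 3c + d = -102
  125a + 25b + 5c + d = -594
  343a + 49b + 7c + d = -1758
  729a + 81b + 9c + d = -3882
Solving the system yields a = -6, b = 6, c = 0, d = 6.
So q(t) = -6t³ + 6t² + 6.
Check: q(5) = -594. ✓

q(t) = -6t^3 + 6t^2 + 6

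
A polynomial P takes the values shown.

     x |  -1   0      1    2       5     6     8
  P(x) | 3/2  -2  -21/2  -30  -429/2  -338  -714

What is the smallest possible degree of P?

Divided differences on the nodes -1, 0, 1, 2, 5, 6, 8:
  order 0: 3/2  -2  -21/2  -30  -429/2  -338  -714
  order 1: -7/2  -17/2  -39/2  -123/2  -247/2  -188
  order 2: -5/2  -11/2  -21/2  -31/2  -43/2
  order 3: -1  -1  -1  -1
  order 4: 0  0  0
  order 5: 0  0
  order 6: 0
The order-3 divided differences are all -1 (nonzero) and every higher order vanishes, so the data lies on a polynomial of degree exactly 3.

3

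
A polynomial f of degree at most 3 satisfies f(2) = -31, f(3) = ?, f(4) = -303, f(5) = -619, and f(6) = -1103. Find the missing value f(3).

-119

The 4 known points determine the degree-3 polynomial uniquely.
Write f(t) = at^3 + bt^2 + ct + d. Substituting each data point gives a linear system:
  8a + 4b + 2c + d = -31
  64a + 16b + 4c + d = -303
  125a + 25b + 5c + d = -619
  216a + 36b + 6c + d = -1103
Solving the system yields a = -6, b = 6, c = -4, d = 1.
So f(t) = -6t³ + 6t² - 4t + 1.
Then f(3) = -119.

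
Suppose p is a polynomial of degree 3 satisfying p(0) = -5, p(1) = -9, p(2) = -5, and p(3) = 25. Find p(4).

Using the Lagrange interpolation formula with nodes 0, 1, 2, 3:
  L_0(n) = (n - 1)(n - 2)(n - 3) / -6
  L_1(n) = n(n - 2)(n - 3) / 2
  L_2(n) = n(n - 1)(n - 3) / -2
  L_3(n) = n(n - 1)(n - 2) / 6
Then p(n) = -5·L_0(n) - 9·L_1(n) - 5·L_2(n) + 25·L_3(n).
Expanding and collecting terms gives p(n) = 3n^3 - 5n^2 - 2n - 5.
Evaluating at n = 4: p(4) = 99.

99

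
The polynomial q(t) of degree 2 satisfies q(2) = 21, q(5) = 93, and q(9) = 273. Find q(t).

Write q(t) = at^2 + bt + c. Substituting each data point gives a linear system:
  4a + 2b + c = 21
  25a + 5b + c = 93
  81a + 9b + c = 273
Solving the system yields a = 3, b = 3, c = 3.
So q(t) = 3t² + 3t + 3.
Check: q(5) = 93. ✓

q(t) = 3t^2 + 3t + 3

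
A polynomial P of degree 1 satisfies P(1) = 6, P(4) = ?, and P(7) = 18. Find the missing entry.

12

The 2 known points determine the degree-1 polynomial uniquely.
Write P(t) = at + b. Substituting each data point gives a linear system:
  a + b = 6
  7a + b = 18
Solving the system yields a = 2, b = 4.
So P(t) = 2t + 4.
Then P(4) = 12.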